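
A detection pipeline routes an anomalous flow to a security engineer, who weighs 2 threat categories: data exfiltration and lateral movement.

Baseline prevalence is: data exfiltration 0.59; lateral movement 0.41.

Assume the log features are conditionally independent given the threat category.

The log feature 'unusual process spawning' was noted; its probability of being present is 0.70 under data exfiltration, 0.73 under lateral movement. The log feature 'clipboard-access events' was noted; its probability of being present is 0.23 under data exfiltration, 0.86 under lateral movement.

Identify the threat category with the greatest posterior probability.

By Bayes' rule with conditional independence, the unnormalized weight for each hypothesis is prior × ∏ likelihoods:
  data exfiltration: 0.59 × 0.70 × 0.23 = 0.09499
  lateral movement: 0.41 × 0.73 × 0.86 = 0.2574
Marginal likelihood of the evidence = 0.35239.
P(data exfiltration | evidence) ≈ 0.09499 / 0.35239 ≈ 0.270
P(lateral movement | evidence) ≈ 0.2574 / 0.35239 ≈ 0.730
The largest is 0.730, so lateral movement is most probable.

lateral movement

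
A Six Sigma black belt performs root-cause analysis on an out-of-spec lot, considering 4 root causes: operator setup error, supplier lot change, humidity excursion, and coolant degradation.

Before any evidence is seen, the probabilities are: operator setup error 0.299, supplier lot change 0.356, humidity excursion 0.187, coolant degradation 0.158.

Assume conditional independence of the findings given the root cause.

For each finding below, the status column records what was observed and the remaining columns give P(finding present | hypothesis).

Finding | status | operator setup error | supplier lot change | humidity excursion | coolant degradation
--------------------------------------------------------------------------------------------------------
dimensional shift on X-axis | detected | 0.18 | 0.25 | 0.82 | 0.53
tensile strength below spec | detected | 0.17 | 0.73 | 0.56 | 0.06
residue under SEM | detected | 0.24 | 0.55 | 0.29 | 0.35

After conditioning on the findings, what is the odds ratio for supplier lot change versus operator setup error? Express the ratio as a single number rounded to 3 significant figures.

The normalizing constant cancels in an odds ratio, so compute prior × likelihood for the two hypotheses only:
  supplier lot change: 0.356 × 0.25 × 0.73 × 0.55 = 0.035734
  operator setup error: 0.299 × 0.18 × 0.17 × 0.24 = 0.0021959
Odds(supplier lot change : operator setup error) = 0.035734 / 0.0021959 ≈ 16.3.

16.3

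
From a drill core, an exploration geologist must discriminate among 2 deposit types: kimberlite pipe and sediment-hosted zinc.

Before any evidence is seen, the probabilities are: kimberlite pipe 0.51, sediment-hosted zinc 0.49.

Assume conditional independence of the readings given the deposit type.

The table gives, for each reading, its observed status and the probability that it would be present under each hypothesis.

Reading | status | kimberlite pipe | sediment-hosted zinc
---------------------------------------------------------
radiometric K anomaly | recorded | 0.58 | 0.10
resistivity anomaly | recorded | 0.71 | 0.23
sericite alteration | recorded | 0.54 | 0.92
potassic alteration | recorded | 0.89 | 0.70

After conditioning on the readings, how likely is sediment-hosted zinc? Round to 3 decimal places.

0.067

By Bayes' rule with conditional independence, the unnormalized weight for each hypothesis is prior × ∏ likelihoods:
  kimberlite pipe: 0.51 × 0.58 × 0.71 × 0.54 × 0.89 = 0.10093
  sediment-hosted zinc: 0.49 × 0.10 × 0.23 × 0.92 × 0.70 = 0.0072579
Normalizing constant Z = 0.10093 + 0.0072579 = 0.10819.
P(sediment-hosted zinc | evidence) = 0.0072579 / 0.10819 ≈ 0.067.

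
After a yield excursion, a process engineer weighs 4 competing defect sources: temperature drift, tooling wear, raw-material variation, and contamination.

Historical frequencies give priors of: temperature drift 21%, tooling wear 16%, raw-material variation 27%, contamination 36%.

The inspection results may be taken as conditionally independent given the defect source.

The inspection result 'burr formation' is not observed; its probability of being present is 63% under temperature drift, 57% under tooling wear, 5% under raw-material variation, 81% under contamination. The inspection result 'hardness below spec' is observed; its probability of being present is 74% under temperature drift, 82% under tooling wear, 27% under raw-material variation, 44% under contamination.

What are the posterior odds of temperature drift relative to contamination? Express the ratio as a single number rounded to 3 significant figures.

1.91

The normalizing constant cancels in an odds ratio, so compute prior × likelihood for the two hypotheses only (using 1 − P(present | H) for each absent inspection result):
  temperature drift: 0.21 × (1 − 0.63) × 0.74 = 0.057498
  contamination: 0.36 × (1 − 0.81) × 0.44 = 0.030096
Posterior odds = 0.057498 / 0.030096 ≈ 1.91.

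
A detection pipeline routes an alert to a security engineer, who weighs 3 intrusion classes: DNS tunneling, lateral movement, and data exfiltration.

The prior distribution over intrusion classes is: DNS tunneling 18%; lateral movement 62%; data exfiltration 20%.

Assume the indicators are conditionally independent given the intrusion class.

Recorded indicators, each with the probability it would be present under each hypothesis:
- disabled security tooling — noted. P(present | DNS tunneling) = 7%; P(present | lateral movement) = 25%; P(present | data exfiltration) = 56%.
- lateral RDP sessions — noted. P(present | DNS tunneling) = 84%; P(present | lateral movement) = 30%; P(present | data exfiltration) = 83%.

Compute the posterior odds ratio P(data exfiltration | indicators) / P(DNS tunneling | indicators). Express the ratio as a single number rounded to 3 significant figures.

Posterior odds equal prior odds times the likelihood ratio; only the two competing hypotheses matter.
  data exfiltration: 0.20 × 0.56 × 0.83 = 0.09296
  DNS tunneling: 0.18 × 0.07 × 0.84 = 0.010584
Posterior odds = 0.09296 / 0.010584 ≈ 8.78.

8.78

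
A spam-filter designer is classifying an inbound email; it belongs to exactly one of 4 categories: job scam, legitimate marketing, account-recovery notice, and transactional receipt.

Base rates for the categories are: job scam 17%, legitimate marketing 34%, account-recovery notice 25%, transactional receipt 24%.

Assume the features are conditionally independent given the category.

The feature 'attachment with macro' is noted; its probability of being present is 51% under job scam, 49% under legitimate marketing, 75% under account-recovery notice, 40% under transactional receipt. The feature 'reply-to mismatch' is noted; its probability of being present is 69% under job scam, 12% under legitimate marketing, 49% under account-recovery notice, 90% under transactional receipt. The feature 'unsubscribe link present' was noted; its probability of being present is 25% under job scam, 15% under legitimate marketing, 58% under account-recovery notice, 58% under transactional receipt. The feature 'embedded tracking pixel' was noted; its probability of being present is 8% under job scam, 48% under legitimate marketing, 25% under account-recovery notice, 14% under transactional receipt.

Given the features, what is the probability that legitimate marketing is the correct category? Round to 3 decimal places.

Multiply each prior by the joint likelihood of the feature pattern:
  job scam: 0.17 × 0.51 × 0.69 × 0.25 × 0.08 = 0.0011965
  legitimate marketing: 0.34 × 0.49 × 0.12 × 0.15 × 0.48 = 0.0014394
  account-recovery notice: 0.25 × 0.75 × 0.49 × 0.58 × 0.25 = 0.013322
  transactional receipt: 0.24 × 0.40 × 0.90 × 0.58 × 0.14 = 0.0070157
The unnormalized weights sum to 0.022973.
P(legitimate marketing | evidence) = 0.0014394 / 0.022973 ≈ 0.063.

0.063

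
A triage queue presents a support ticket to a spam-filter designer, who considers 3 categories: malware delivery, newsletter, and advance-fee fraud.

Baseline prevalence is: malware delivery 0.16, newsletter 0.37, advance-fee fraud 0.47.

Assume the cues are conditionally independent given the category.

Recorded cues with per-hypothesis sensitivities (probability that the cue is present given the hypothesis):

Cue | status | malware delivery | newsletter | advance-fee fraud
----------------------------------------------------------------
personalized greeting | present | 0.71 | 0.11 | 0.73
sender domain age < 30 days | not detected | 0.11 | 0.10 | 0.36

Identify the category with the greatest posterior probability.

By Bayes' rule with conditional independence, the unnormalized weight for each hypothesis is prior × ∏ likelihoods (using 1 − P(present | H) for each absent cue):
  malware delivery: 0.16 × 0.71 × (1 − 0.11) = 0.1011
  newsletter: 0.37 × 0.11 × (1 − 0.10) = 0.03663
  advance-fee fraud: 0.47 × 0.73 × (1 − 0.36) = 0.21958
Marginal likelihood of the evidence = 0.35732.
P(malware delivery | evidence) ≈ 0.1011 / 0.35732 ≈ 0.283
P(newsletter | evidence) ≈ 0.03663 / 0.35732 ≈ 0.103
P(advance-fee fraud | evidence) ≈ 0.21958 / 0.35732 ≈ 0.615
The largest is 0.615, so advance-fee fraud is most probable.

advance-fee fraud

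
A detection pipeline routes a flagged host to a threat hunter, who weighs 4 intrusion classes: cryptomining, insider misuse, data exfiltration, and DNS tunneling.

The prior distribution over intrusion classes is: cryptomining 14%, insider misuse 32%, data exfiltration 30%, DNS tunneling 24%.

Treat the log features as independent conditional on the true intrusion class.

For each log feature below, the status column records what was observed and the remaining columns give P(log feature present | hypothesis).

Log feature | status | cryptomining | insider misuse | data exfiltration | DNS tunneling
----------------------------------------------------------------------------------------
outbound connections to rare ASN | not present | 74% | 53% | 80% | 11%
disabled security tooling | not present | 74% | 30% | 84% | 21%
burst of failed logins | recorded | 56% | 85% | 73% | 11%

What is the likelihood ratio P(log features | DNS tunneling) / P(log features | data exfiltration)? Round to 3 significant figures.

3.31

Joint likelihood of the log feature pattern under each hypothesis (using 1 − P(present | H) for each absent log feature):
  DNS tunneling: (1 − 0.11) × (1 − 0.21) × 0.11 = 0.077341
  data exfiltration: (1 − 0.80) × (1 − 0.84) × 0.73 = 0.02336
Bayes factor = 0.077341 / 0.02336 ≈ 3.31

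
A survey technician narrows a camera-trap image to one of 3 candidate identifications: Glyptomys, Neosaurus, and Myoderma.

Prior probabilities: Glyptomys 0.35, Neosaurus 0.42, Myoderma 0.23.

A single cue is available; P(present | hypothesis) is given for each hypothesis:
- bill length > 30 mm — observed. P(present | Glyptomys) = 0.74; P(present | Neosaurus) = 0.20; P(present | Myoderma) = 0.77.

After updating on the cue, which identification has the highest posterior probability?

Glyptomys

By Bayes' rule, the unnormalized weight for each hypothesis is prior × likelihood:
  Glyptomys: 0.35 × 0.74 = 0.259
  Neosaurus: 0.42 × 0.20 = 0.084
  Myoderma: 0.23 × 0.77 = 0.1771
The unnormalized weights sum to 0.5201.
P(Glyptomys | evidence) ≈ 0.259 / 0.5201 ≈ 0.498
P(Neosaurus | evidence) ≈ 0.084 / 0.5201 ≈ 0.162
P(Myoderma | evidence) ≈ 0.1771 / 0.5201 ≈ 0.341
The largest is 0.498, so Glyptomys is most probable.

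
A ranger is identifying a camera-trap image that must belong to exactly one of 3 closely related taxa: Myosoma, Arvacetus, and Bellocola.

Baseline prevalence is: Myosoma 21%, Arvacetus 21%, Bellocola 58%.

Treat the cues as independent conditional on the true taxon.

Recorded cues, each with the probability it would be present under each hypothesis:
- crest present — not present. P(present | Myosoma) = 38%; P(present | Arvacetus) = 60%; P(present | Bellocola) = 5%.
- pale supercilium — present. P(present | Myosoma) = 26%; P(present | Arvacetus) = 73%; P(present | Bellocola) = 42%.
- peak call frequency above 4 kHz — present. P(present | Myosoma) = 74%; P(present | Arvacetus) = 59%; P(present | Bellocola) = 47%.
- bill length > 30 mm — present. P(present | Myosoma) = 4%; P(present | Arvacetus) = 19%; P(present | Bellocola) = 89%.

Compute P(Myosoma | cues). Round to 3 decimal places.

0.010

For each hypothesis, the unnormalized posterior weight is prior × product of the cue likelihoods (using 1 − P(present | H) for each absent cue):
  Myosoma: 0.21 × (1 − 0.38) × 0.26 × 0.74 × 0.04 = 0.001002
  Arvacetus: 0.21 × (1 − 0.60) × 0.73 × 0.59 × 0.19 = 0.006874
  Bellocola: 0.58 × (1 − 0.05) × 0.42 × 0.47 × 0.89 = 0.096803
Normalizing constant Z = 0.001002 + 0.006874 + 0.096803 = 0.10468.
P(Myosoma | evidence) = 0.001002 / 0.10468 ≈ 0.010.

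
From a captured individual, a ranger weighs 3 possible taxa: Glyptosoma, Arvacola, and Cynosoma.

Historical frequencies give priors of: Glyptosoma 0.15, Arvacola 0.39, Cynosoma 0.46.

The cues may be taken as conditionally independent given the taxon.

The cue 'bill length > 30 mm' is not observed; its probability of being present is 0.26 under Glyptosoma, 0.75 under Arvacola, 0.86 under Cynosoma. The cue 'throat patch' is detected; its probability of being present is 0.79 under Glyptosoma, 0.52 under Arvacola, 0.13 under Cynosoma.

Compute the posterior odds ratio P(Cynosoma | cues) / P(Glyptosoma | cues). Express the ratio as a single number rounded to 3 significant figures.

Unnormalized posterior weight (prior times the cue likelihoods) for each of the two hypotheses (using 1 − P(present | H) for each absent cue):
  Cynosoma: 0.46 × (1 − 0.86) × 0.13 = 0.008372
  Glyptosoma: 0.15 × (1 − 0.26) × 0.79 = 0.08769
Posterior odds = 0.008372 / 0.08769 ≈ 0.0955.

0.0955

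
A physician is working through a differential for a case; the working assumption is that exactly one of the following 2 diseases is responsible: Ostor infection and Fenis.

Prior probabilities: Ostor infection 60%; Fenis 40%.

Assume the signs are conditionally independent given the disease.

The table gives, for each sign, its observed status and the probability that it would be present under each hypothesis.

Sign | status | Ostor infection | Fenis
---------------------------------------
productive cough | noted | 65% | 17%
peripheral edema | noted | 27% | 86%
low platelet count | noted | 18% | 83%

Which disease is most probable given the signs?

Fenis

By Bayes' rule with conditional independence, the unnormalized weight for each hypothesis is prior × ∏ likelihoods:
  Ostor infection: 0.60 × 0.65 × 0.27 × 0.18 = 0.018954
  Fenis: 0.40 × 0.17 × 0.86 × 0.83 = 0.048538
Marginal likelihood of the evidence = 0.067492.
P(Ostor infection | evidence) ≈ 0.018954 / 0.067492 ≈ 0.281
P(Fenis | evidence) ≈ 0.048538 / 0.067492 ≈ 0.719
The largest is 0.719, so Fenis is most probable.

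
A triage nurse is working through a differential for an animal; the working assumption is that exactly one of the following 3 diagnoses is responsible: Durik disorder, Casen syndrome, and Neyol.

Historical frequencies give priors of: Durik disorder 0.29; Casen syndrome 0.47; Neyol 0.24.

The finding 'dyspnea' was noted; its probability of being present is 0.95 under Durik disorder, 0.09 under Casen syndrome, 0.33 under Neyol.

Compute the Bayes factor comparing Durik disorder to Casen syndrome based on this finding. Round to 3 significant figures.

10.6

The Bayes factor is the ratio of the two likelihoods.
  Durik disorder: 0.95
  Casen syndrome: 0.09
Bayes factor = 0.95 / 0.09 ≈ 10.6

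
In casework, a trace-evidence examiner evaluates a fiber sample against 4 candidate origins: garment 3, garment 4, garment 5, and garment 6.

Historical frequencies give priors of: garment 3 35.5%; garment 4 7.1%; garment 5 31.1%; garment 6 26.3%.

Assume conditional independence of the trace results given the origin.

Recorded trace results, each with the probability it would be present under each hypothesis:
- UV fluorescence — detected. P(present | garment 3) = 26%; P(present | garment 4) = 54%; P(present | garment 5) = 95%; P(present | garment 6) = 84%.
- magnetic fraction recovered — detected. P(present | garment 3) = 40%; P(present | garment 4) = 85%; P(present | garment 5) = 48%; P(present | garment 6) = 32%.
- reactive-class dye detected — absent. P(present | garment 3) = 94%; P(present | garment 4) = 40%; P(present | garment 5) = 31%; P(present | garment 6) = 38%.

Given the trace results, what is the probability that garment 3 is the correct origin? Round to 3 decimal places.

0.014

For each hypothesis, the unnormalized posterior weight is prior × product of the trace result likelihoods (using 1 − P(present | H) for each absent trace result):
  garment 3: 0.355 × 0.26 × 0.40 × (1 − 0.94) = 0.0022152
  garment 4: 0.071 × 0.54 × 0.85 × (1 − 0.40) = 0.019553
  garment 5: 0.311 × 0.95 × 0.48 × (1 − 0.31) = 0.097853
  garment 6: 0.263 × 0.84 × 0.32 × (1 − 0.38) = 0.043831
Normalizing constant Z = 0.0022152 + 0.019553 + 0.097853 + 0.043831 = 0.16345.
P(garment 3 | evidence) = 0.0022152 / 0.16345 ≈ 0.014.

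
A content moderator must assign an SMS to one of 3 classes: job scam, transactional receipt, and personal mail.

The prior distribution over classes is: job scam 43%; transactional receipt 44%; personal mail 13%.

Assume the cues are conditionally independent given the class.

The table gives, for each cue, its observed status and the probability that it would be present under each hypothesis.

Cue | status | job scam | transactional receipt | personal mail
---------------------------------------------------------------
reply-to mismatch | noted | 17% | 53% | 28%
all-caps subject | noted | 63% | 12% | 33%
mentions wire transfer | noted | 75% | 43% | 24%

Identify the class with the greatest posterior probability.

job scam

For each hypothesis, the unnormalized posterior weight is prior × product of the cue likelihoods:
  job scam: 0.43 × 0.17 × 0.63 × 0.75 = 0.03454
  transactional receipt: 0.44 × 0.53 × 0.12 × 0.43 = 0.012033
  personal mail: 0.13 × 0.28 × 0.33 × 0.24 = 0.0028829
Normalizing constant Z = 0.03454 + 0.012033 + 0.0028829 = 0.049456.
P(job scam | evidence) ≈ 0.03454 / 0.049456 ≈ 0.698
P(transactional receipt | evidence) ≈ 0.012033 / 0.049456 ≈ 0.243
P(personal mail | evidence) ≈ 0.0028829 / 0.049456 ≈ 0.058
The largest is 0.698, so job scam is most probable.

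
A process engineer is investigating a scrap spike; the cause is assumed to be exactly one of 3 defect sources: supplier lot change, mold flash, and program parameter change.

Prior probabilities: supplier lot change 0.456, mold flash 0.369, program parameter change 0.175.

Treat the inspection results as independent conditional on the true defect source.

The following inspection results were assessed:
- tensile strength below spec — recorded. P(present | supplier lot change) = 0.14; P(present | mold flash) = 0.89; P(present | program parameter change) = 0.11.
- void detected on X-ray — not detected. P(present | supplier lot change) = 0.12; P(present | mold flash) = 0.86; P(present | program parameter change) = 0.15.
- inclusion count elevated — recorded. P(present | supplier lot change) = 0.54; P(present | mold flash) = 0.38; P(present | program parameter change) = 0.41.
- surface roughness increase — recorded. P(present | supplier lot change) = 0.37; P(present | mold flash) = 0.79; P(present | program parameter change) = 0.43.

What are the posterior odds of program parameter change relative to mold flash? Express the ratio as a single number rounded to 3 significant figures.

0.209

Unnormalized posterior weight (prior times the inspection result likelihoods) for each of the two hypotheses (using 1 − P(present | H) for each absent inspection result):
  program parameter change: 0.175 × 0.11 × (1 − 0.15) × 0.41 × 0.43 = 0.0028847
  mold flash: 0.369 × 0.89 × (1 − 0.86) × 0.38 × 0.79 = 0.013802
Odds(program parameter change : mold flash) = 0.0028847 / 0.013802 ≈ 0.209.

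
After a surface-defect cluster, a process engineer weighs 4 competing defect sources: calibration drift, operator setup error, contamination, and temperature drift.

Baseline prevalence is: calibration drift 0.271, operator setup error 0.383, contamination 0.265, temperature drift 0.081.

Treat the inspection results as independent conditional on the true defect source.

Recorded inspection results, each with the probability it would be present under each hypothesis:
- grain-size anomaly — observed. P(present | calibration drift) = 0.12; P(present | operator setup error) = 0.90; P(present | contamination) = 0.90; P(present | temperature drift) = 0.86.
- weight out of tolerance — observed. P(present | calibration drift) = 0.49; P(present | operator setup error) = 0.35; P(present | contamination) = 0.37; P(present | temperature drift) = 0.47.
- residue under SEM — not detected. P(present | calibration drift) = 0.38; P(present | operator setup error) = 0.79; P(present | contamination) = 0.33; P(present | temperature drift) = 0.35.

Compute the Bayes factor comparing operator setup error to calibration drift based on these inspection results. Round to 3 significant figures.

1.81

Joint likelihood of the inspection result pattern under each hypothesis (using 1 − P(present | H) for each absent inspection result):
  operator setup error: 0.90 × 0.35 × (1 − 0.79) = 0.06615
  calibration drift: 0.12 × 0.49 × (1 − 0.38) = 0.036456
Bayes factor = 0.06615 / 0.036456 ≈ 1.81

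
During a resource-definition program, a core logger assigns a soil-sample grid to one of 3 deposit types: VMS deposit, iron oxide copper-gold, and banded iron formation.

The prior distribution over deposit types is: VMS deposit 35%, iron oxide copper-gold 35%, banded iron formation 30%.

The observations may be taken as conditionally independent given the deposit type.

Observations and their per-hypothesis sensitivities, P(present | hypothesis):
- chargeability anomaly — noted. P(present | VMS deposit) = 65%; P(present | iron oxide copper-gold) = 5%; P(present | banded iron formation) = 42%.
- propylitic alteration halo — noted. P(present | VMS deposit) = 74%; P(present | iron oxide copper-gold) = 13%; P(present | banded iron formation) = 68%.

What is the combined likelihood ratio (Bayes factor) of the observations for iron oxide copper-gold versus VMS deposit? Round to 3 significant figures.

Joint likelihood of the evidence pattern under each hypothesis:
  iron oxide copper-gold: 0.05 × 0.13 = 0.0065
  VMS deposit: 0.65 × 0.74 = 0.481
Bayes factor = 0.0065 / 0.481 ≈ 0.0135

0.0135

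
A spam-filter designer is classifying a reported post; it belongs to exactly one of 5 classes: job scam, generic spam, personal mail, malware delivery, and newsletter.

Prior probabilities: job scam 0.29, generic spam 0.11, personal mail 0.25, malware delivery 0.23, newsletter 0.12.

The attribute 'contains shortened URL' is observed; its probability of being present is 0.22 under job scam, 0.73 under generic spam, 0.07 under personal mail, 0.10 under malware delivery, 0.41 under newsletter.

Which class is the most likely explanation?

generic spam

Multiply each prior by the likelihood of the attribute:
  job scam: 0.29 × 0.22 = 0.0638
  generic spam: 0.11 × 0.73 = 0.0803
  personal mail: 0.25 × 0.07 = 0.0175
  malware delivery: 0.23 × 0.10 = 0.023
  newsletter: 0.12 × 0.41 = 0.0492
Marginal likelihood of the evidence = 0.2338.
P(job scam | evidence) ≈ 0.0638 / 0.2338 ≈ 0.273
P(generic spam | evidence) ≈ 0.0803 / 0.2338 ≈ 0.343
P(personal mail | evidence) ≈ 0.0175 / 0.2338 ≈ 0.075
P(malware delivery | evidence) ≈ 0.023 / 0.2338 ≈ 0.098
P(newsletter | evidence) ≈ 0.0492 / 0.2338 ≈ 0.210
The largest is 0.343, so generic spam is most probable.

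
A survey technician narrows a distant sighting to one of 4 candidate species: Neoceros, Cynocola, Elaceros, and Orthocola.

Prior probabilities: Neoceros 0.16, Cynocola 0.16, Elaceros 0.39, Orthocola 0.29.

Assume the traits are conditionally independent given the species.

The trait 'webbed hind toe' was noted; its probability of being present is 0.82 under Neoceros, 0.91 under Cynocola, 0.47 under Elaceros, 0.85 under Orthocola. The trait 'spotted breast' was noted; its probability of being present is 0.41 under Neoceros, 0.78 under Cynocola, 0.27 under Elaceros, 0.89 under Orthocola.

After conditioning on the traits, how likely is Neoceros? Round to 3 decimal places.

0.123

For each hypothesis, the unnormalized posterior weight is prior × product of the trait likelihoods:
  Neoceros: 0.16 × 0.82 × 0.41 = 0.053792
  Cynocola: 0.16 × 0.91 × 0.78 = 0.11357
  Elaceros: 0.39 × 0.47 × 0.27 = 0.049491
  Orthocola: 0.29 × 0.85 × 0.89 = 0.21938
The unnormalized weights sum to 0.43624.
P(Neoceros | evidence) = 0.053792 / 0.43624 ≈ 0.123.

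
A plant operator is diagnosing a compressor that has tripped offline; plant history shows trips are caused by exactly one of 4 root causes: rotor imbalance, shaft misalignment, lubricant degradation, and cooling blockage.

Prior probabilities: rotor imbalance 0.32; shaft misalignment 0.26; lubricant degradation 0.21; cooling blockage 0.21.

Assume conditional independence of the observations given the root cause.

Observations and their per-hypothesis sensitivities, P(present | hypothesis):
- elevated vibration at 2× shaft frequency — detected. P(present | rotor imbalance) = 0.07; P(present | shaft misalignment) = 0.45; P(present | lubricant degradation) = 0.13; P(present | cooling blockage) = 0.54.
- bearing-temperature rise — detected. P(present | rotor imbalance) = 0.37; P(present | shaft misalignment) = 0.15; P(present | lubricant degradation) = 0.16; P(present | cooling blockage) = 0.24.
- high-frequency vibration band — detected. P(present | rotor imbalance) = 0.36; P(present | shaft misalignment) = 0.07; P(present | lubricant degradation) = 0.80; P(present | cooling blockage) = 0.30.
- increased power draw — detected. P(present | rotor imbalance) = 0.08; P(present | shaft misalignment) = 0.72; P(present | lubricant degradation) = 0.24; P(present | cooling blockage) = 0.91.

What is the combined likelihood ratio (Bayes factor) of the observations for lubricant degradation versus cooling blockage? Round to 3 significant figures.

Take the product of per-observation likelihoods under each hypothesis, then divide.
  lubricant degradation: 0.13 × 0.16 × 0.80 × 0.24 = 0.0039936
  cooling blockage: 0.54 × 0.24 × 0.30 × 0.91 = 0.035381
Bayes factor = 0.0039936 / 0.035381 ≈ 0.113

0.113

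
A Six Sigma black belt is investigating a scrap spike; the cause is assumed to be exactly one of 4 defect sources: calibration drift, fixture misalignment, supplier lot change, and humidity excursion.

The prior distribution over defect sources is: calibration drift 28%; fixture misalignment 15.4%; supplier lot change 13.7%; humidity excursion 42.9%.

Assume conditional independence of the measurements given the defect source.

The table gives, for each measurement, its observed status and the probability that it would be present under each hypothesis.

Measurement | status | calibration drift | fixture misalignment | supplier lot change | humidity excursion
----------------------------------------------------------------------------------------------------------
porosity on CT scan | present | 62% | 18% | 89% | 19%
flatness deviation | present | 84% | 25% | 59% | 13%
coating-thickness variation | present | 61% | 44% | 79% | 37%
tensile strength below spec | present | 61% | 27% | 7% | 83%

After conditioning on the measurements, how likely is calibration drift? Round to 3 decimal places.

For each hypothesis, the unnormalized posterior weight is prior × product of the measurement likelihoods:
  calibration drift: 0.280 × 0.62 × 0.84 × 0.61 × 0.61 = 0.054261
  fixture misalignment: 0.154 × 0.18 × 0.25 × 0.44 × 0.27 = 0.00082328
  supplier lot change: 0.137 × 0.89 × 0.59 × 0.79 × 0.07 = 0.0039782
  humidity excursion: 0.429 × 0.19 × 0.13 × 0.37 × 0.83 = 0.0032541
The unnormalized weights sum to 0.062317.
P(calibration drift | evidence) = 0.054261 / 0.062317 ≈ 0.871.

0.871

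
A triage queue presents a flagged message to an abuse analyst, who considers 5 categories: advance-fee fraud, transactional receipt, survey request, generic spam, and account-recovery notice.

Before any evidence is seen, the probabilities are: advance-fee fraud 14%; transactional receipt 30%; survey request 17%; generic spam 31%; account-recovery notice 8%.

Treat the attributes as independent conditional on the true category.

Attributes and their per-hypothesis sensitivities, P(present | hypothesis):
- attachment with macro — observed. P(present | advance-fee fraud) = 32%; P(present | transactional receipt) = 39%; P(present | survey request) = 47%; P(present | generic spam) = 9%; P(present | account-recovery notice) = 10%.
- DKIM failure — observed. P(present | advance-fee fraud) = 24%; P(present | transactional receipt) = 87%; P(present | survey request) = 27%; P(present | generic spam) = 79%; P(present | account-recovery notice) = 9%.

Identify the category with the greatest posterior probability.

transactional receipt

By Bayes' rule with conditional independence, the unnormalized weight for each hypothesis is prior × ∏ likelihoods:
  advance-fee fraud: 0.14 × 0.32 × 0.24 = 0.010752
  transactional receipt: 0.30 × 0.39 × 0.87 = 0.10179
  survey request: 0.17 × 0.47 × 0.27 = 0.021573
  generic spam: 0.31 × 0.09 × 0.79 = 0.022041
  account-recovery notice: 0.08 × 0.10 × 0.09 = 0.00072
The unnormalized weights sum to 0.15688.
P(advance-fee fraud | evidence) ≈ 0.010752 / 0.15688 ≈ 0.069
P(transactional receipt | evidence) ≈ 0.10179 / 0.15688 ≈ 0.649
P(survey request | evidence) ≈ 0.021573 / 0.15688 ≈ 0.138
P(generic spam | evidence) ≈ 0.022041 / 0.15688 ≈ 0.140
P(account-recovery notice | evidence) ≈ 0.00072 / 0.15688 ≈ 0.005
The largest is 0.649, so transactional receipt is most probable.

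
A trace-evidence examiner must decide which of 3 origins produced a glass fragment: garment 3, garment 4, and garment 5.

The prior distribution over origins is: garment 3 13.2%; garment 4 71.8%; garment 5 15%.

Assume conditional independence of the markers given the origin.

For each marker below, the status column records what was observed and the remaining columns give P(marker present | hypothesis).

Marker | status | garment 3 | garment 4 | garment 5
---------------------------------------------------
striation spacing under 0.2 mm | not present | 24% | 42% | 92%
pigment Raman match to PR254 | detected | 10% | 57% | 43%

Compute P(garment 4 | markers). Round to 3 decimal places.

Multiply each prior by the joint likelihood of the marker pattern (using 1 − P(present | H) for each absent marker):
  garment 3: 0.132 × (1 − 0.24) × 0.10 = 0.010032
  garment 4: 0.718 × (1 − 0.42) × 0.57 = 0.23737
  garment 5: 0.150 × (1 − 0.92) × 0.43 = 0.00516
The unnormalized weights sum to 0.25256.
P(garment 4 | evidence) = 0.23737 / 0.25256 ≈ 0.940.

0.940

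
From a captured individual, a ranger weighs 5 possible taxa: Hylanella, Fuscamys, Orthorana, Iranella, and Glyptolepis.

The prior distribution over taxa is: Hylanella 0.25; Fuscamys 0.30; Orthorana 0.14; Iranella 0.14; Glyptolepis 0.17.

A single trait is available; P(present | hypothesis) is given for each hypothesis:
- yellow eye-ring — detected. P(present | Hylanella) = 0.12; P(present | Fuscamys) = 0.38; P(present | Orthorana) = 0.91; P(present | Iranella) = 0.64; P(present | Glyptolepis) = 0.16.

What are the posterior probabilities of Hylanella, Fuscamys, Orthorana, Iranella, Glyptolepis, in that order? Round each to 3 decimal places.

By Bayes' rule, the unnormalized weight for each hypothesis is prior × likelihood:
  Hylanella: 0.25 × 0.12 = 0.03
  Fuscamys: 0.30 × 0.38 = 0.114
  Orthorana: 0.14 × 0.91 = 0.1274
  Iranella: 0.14 × 0.64 = 0.0896
  Glyptolepis: 0.17 × 0.16 = 0.0272
Normalizing constant Z = 0.03 + 0.114 + 0.1274 + 0.0896 + 0.0272 = 0.3882.
P(Hylanella | evidence) = 0.03 / 0.3882 ≈ 0.077
P(Fuscamys | evidence) = 0.114 / 0.3882 ≈ 0.294
P(Orthorana | evidence) = 0.1274 / 0.3882 ≈ 0.328
P(Iranella | evidence) = 0.0896 / 0.3882 ≈ 0.231
P(Glyptolepis | evidence) = 0.0272 / 0.3882 ≈ 0.070

0.077, 0.294, 0.328, 0.231, 0.070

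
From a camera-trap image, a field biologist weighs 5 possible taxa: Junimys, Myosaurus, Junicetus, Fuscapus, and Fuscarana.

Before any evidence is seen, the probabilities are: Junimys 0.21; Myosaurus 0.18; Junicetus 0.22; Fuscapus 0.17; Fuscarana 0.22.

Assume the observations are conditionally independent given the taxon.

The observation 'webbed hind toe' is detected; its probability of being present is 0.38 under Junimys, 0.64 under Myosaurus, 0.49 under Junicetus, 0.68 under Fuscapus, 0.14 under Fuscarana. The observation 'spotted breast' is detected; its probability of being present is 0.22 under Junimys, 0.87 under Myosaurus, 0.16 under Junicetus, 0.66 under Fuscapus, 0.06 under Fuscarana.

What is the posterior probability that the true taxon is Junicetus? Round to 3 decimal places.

0.081

Multiply each prior by the joint likelihood of the evidence pattern:
  Junimys: 0.21 × 0.38 × 0.22 = 0.017556
  Myosaurus: 0.18 × 0.64 × 0.87 = 0.10022
  Junicetus: 0.22 × 0.49 × 0.16 = 0.017248
  Fuscapus: 0.17 × 0.68 × 0.66 = 0.076296
  Fuscarana: 0.22 × 0.14 × 0.06 = 0.001848
Marginal likelihood of the evidence = 0.21317.
P(Junicetus | evidence) = 0.017248 / 0.21317 ≈ 0.081.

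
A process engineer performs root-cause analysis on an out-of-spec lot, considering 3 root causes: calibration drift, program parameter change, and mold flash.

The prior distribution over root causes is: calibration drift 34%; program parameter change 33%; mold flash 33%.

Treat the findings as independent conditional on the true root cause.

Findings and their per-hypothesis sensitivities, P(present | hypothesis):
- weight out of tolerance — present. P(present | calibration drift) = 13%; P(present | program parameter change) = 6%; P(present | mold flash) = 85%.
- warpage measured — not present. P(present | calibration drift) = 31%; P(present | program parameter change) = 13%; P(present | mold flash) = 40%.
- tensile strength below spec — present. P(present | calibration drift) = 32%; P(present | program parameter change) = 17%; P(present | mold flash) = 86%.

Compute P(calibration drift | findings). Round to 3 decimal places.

Multiply each prior by the joint likelihood of the evidence pattern (using 1 − P(present | H) for each absent finding):
  calibration drift: 0.34 × 0.13 × (1 − 0.31) × 0.32 = 0.0097594
  program parameter change: 0.33 × 0.06 × (1 − 0.13) × 0.17 = 0.0029284
  mold flash: 0.33 × 0.85 × (1 − 0.40) × 0.86 = 0.14474
Normalizing constant Z = 0.0097594 + 0.0029284 + 0.14474 = 0.15743.
P(calibration drift | evidence) = 0.0097594 / 0.15743 ≈ 0.062.

0.062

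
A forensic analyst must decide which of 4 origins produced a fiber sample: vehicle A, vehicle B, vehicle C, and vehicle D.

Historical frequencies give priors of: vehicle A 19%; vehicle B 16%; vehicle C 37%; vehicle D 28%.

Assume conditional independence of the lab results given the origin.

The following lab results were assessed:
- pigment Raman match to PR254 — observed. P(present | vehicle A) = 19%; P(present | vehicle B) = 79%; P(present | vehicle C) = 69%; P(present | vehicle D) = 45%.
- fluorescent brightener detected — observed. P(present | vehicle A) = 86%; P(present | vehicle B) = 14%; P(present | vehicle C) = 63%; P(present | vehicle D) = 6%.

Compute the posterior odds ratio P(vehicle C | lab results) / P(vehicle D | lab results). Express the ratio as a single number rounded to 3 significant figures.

21.3

The normalizing constant cancels in an odds ratio, so compute prior × likelihood for the two hypotheses only:
  vehicle C: 0.37 × 0.69 × 0.63 = 0.16084
  vehicle D: 0.28 × 0.45 × 0.06 = 0.00756
Odds(vehicle C : vehicle D) = 0.16084 / 0.00756 ≈ 21.3.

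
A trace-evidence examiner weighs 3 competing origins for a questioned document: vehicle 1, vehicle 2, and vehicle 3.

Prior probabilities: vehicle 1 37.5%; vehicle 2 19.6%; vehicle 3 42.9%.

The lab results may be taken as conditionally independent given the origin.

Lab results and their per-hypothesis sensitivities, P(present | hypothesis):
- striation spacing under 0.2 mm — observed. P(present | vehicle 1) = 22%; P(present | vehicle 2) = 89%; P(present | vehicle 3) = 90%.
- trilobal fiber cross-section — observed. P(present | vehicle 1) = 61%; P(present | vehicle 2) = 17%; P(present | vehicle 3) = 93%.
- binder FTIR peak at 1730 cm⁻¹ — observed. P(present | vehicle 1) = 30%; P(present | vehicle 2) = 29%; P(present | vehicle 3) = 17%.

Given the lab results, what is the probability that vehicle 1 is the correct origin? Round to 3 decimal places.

By Bayes' rule with conditional independence, the unnormalized weight for each hypothesis is prior × ∏ likelihoods:
  vehicle 1: 0.375 × 0.22 × 0.61 × 0.30 = 0.015097
  vehicle 2: 0.196 × 0.89 × 0.17 × 0.29 = 0.0085999
  vehicle 3: 0.429 × 0.90 × 0.93 × 0.17 = 0.061042
The unnormalized weights sum to 0.08474.
P(vehicle 1 | evidence) = 0.015097 / 0.08474 ≈ 0.178.

0.178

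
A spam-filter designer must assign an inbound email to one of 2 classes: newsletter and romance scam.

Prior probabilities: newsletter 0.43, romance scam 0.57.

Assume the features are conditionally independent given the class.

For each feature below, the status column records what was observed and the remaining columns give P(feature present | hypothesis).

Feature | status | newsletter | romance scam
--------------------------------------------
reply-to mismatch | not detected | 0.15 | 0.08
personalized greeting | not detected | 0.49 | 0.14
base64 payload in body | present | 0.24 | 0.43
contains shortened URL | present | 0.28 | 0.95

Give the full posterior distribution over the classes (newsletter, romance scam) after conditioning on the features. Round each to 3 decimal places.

Multiply each prior by the joint likelihood of the feature pattern (using 1 − P(present | H) for each absent feature):
  newsletter: 0.43 × (1 − 0.15) × (1 − 0.49) × 0.24 × 0.28 = 0.012526
  romance scam: 0.57 × (1 − 0.08) × (1 − 0.14) × 0.43 × 0.95 = 0.18423
The unnormalized weights sum to 0.19675.
P(newsletter | evidence) = 0.012526 / 0.19675 ≈ 0.064
P(romance scam | evidence) = 0.18423 / 0.19675 ≈ 0.936

0.064, 0.936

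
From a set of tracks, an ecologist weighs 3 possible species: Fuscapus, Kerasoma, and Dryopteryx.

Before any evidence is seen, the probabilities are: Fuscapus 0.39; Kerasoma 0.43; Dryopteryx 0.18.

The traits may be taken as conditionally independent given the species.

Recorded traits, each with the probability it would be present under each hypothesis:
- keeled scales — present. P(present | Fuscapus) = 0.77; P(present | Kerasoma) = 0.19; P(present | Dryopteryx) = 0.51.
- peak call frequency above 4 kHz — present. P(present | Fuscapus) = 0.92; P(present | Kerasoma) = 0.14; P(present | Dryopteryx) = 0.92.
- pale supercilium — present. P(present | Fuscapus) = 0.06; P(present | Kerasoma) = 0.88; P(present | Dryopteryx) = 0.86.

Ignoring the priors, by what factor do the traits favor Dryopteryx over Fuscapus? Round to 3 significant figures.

Take the product of per-trait likelihoods under each hypothesis, then divide.
  Dryopteryx: 0.51 × 0.92 × 0.86 = 0.40351
  Fuscapus: 0.77 × 0.92 × 0.06 = 0.042504
Bayes factor = 0.40351 / 0.042504 ≈ 9.49

9.49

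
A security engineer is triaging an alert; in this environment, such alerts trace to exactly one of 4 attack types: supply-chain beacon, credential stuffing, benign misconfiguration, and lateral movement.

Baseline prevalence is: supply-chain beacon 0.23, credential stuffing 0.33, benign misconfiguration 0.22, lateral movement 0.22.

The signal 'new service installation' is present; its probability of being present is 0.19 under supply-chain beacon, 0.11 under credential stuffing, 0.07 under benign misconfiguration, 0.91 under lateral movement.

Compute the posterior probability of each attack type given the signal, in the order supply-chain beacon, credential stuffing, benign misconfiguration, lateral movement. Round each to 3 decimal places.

Multiply each prior by the likelihood of the signal:
  supply-chain beacon: 0.23 × 0.19 = 0.0437
  credential stuffing: 0.33 × 0.11 = 0.0363
  benign misconfiguration: 0.22 × 0.07 = 0.0154
  lateral movement: 0.22 × 0.91 = 0.2002
Normalizing constant Z = 0.0437 + 0.0363 + 0.0154 + 0.2002 = 0.2956.
P(supply-chain beacon | evidence) = 0.0437 / 0.2956 ≈ 0.148
P(credential stuffing | evidence) = 0.0363 / 0.2956 ≈ 0.123
P(benign misconfiguration | evidence) = 0.0154 / 0.2956 ≈ 0.052
P(lateral movement | evidence) = 0.2002 / 0.2956 ≈ 0.677

0.148, 0.123, 0.052, 0.677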